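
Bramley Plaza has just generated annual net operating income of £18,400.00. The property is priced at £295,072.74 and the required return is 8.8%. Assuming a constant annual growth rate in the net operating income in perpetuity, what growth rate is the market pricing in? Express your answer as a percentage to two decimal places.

2.41%

P = D₀(1+g)/(r−g) ⇒ P(r−g) = D₀(1+g) ⇒ g(P+D₀) = P·r − D₀
g = (P·r − D₀)/(P + D₀) = (£295,072.74×0.088 − £18,400.00) / (£295,072.74 + £18,400.00) = 0.024137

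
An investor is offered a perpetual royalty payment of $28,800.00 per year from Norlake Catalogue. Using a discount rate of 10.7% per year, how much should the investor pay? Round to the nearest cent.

Level perpetuity: PV = C / r = $28,800.00 / 0.107 = $269,158.88

$269158.88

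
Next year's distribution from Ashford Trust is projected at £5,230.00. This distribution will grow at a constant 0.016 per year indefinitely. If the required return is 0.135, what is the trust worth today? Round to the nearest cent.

Growing perpetuity: P = D₁ / (r − g) = £5,230.0000 / (0.135 − 0.016) = £43,949.58

£43949.58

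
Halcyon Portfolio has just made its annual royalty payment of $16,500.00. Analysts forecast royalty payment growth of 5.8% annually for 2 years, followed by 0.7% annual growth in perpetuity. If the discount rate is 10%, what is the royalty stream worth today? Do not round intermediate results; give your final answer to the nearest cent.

$196412.58

D_1 = 17457.00000
D_2 = 18469.50600
Terminal value at year 2: TV = D_2×(1+g_2)/(r−g_2) = 18598.79254/0.093 = 199987.01658
P_0 = D_1/(1+r)^1 + D_2/(1+r)^2 + TV/(1+r)^2
    = 15870.00000 + 15264.05455 + 165278.52610 = 196412.58065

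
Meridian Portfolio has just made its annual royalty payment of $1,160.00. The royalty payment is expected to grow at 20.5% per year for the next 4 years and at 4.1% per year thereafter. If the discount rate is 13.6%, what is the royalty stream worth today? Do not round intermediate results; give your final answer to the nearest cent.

D_1 = 1397.80000
D_2 = 1684.34900
D_3 = 2029.64054
D_4 = 2445.71686
Terminal value at year 4: TV = D_4×(1+g_2)/(r−g_2) = 2545.99125/0.095 = 26799.90787
P_0 = D_1/(1+r)^1 + D_2/(1+r)^2 + D_3/(1+r)^3 + D_4/(1+r)^4 + TV/(1+r)^4
    = 1230.45775 + 1305.19506 + 1384.47187 + 1468.56391 + 16092.36875 = 21481.05733

$21481.06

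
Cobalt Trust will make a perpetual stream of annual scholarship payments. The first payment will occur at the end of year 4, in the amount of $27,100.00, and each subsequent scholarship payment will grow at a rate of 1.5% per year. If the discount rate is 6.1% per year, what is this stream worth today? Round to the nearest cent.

$493247.97

Value at end of year 3: C₁ / (r − g) = $27,100.00 / (0.061 − 0.015) = $589,130.4348
Discount to today: PV = $589,130.4348 / (1 + 0.061)^3 = $589,130.4348 / 1.194390 = $493,247.97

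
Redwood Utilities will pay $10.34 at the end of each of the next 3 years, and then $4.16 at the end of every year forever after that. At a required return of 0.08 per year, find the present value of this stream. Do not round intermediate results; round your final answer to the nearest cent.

$67.93

PV of 3-year annuity: $10.34 × [1 − (1+0.08)^−3] / 0.08 = 26.64718
Perpetuity value at year 3: $4.16 / 0.08 = 52.00000
PV of perpetuity: 52.00000 / (1+0.08)^3 = 41.27928
Total PV = 26.64718 + 41.27928 = 67.92646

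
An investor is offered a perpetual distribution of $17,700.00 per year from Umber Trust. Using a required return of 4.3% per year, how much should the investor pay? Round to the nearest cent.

Level perpetuity: PV = C / r = $17,700.00 / 0.043 = $411,627.91

$411627.91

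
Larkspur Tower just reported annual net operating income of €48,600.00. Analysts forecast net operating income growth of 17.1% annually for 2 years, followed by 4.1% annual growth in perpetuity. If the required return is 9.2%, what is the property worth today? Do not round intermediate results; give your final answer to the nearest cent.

D_1 = 56910.60000
D_2 = 66642.31260
Terminal value at year 2: TV = D_2×(1+g_2)/(r−g_2) = 69374.64742/0.051 = 1360287.20425
P_0 = D_1/(1+r)^1 + D_2/(1+r)^2 + TV/(1+r)^2
    = 52115.93407 + 55886.22600 + 1140736.49540 = 1248738.65546

€1248738.66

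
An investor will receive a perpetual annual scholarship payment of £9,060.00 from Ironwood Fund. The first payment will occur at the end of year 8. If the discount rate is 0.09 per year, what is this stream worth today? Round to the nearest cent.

Value at end of year 7: C / r = £9,060.00 / 0.09 = £100,666.6667
Discount to today: PV = £100,666.6667 / (1 + 0.09)^7 = £100,666.6667 / 1.828039 = £55,068.11

£55068.11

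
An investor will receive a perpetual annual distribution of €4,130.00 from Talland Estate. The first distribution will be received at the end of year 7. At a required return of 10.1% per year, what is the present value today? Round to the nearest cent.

€22956.45

Value at end of year 6: C / r = €4,130.00 / 0.101 = €40,891.0891
Discount to today: PV = €40,891.0891 / (1 + 0.101)^6 = €40,891.0891 / 1.781246 = €22,956.45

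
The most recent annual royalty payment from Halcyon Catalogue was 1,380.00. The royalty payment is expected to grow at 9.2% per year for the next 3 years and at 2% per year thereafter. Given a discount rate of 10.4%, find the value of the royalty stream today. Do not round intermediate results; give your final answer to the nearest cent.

D_1 = 1506.96000
D_2 = 1645.60032
D_3 = 1796.99555
Terminal value at year 3: TV = D_3×(1+g_2)/(r−g_2) = 1832.93546/0.084 = 21820.66024
P_0 = D_1/(1+r)^1 + D_2/(1+r)^2 + D_3/(1+r)^3 + TV/(1+r)^3
    = 1365.00000 + 1350.16304 + 1335.48736 + 16216.63221 = 20267.28261

20267.28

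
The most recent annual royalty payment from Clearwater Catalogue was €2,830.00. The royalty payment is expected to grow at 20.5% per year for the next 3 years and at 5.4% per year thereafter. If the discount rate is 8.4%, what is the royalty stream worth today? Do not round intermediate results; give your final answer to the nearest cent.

D_1 = 3410.15000
D_2 = 4109.23075
D_3 = 4951.62305
Terminal value at year 3: TV = D_3×(1+g_2)/(r−g_2) = 5219.01070/0.03 = 173967.02329
P_0 = D_1/(1+r)^1 + D_2/(1+r)^2 + D_3/(1+r)^3 + TV/(1+r)^3
    = 3145.89483 + 3497.05099 + 3887.40447 + 136577.47703 = 147107.82732

€147107.83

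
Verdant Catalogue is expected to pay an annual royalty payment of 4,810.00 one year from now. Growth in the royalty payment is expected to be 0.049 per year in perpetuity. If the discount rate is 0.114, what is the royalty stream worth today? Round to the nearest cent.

74000.00

Growing perpetuity: P = D₁ / (r − g) = 4,810.0000 / (0.114 − 0.049) = 74,000.00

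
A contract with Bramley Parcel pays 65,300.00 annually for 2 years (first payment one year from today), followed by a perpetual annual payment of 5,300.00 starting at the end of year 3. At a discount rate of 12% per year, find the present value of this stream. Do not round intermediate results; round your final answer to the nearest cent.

145569.73

PV of 2-year annuity: 65,300.00 × [1 − (1+0.12)^−2] / 0.12 = 110360.33163
Perpetuity value at year 2: 5,300.00 / 0.12 = 44166.66667
PV of perpetuity: 44166.66667 / (1+0.12)^2 = 35209.39626
Total PV = 110360.33163 + 35209.39626 = 145569.72789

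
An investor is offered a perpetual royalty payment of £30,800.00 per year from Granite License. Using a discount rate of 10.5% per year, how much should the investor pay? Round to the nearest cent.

Level perpetuity: PV = C / r = £30,800.00 / 0.105 = £293,333.33

£293333.33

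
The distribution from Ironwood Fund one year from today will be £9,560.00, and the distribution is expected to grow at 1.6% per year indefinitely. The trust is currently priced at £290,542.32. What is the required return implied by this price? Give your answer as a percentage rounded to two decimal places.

P = D₁/(r − g) ⇒ r = D₁/P + g = £9,560.0000/£290,542.32 + 0.016 = 0.032904 + 0.016 = 0.048904

4.89%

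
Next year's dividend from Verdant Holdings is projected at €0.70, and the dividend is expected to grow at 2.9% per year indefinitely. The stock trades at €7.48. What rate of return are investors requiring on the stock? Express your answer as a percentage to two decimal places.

P = D₁/(r − g) ⇒ r = D₁/P + g = €0.7000/€7.48 + 0.029 = 0.093583 + 0.029 = 0.122583

12.26%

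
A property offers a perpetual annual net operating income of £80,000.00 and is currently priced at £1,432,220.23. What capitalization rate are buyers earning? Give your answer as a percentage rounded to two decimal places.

P = C/r ⇒ r = C/P = £80,000.00/£1,432,220.23 = 0.055857

5.59%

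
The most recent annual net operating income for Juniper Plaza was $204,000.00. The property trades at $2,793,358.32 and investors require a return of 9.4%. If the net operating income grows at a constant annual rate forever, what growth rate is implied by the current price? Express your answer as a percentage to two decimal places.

1.95%

P = D₀(1+g)/(r−g) ⇒ P(r−g) = D₀(1+g) ⇒ g(P+D₀) = P·r − D₀
g = (P·r − D₀)/(P + D₀) = ($2,793,358.32×0.094 − $204,000.00) / ($2,793,358.32 + $204,000.00) = 0.019542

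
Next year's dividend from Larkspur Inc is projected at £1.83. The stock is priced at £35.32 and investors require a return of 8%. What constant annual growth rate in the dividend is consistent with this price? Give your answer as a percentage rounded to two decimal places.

2.82%

P = D₁/(r−g) ⇒ g = r − D₁/P = 0.08 − £1.83/£35.32 = 0.028188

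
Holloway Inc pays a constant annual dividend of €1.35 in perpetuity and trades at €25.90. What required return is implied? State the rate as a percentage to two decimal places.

P = C/r ⇒ r = C/P = €1.35/€25.90 = 0.052124

5.21%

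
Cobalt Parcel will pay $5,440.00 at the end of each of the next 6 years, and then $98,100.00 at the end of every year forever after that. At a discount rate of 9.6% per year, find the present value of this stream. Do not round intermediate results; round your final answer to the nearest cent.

$613541.69

PV of 6-year annuity: $5,440.00 × [1 − (1+0.096)^−6] / 0.096 = 23972.94645
Perpetuity value at year 6: $98,100.00 / 0.096 = 1021875.00000
PV of perpetuity: 1021875.00000 / (1+0.096)^6 = 589568.74145
Total PV = 23972.94645 + 589568.74145 = 613541.68790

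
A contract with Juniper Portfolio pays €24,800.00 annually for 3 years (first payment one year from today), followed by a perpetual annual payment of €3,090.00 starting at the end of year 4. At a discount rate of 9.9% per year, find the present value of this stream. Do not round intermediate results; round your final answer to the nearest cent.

€85296.87

PV of 3-year annuity: €24,800.00 × [1 − (1+0.099)^−3] / 0.099 = 61782.66872
Perpetuity value at year 3: €3,090.00 / 0.099 = 31212.12121
PV of perpetuity: 31212.12121 / (1+0.099)^3 = 23514.19999
Total PV = 61782.66872 + 23514.19999 = 85296.86871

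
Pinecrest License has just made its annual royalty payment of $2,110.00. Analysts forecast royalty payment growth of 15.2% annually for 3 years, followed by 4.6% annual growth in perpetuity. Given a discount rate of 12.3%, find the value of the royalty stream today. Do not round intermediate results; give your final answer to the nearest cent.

D_1 = 2430.72000
D_2 = 2800.18944
D_3 = 3225.81823
Terminal value at year 3: TV = D_3×(1+g_2)/(r−g_2) = 3374.20587/0.077 = 43820.85550
P_0 = D_1/(1+r)^1 + D_2/(1+r)^2 + D_3/(1+r)^3 + TV/(1+r)^3
    = 2164.48798 + 2220.38304 + 2277.72151 + 30941.51562 = 37604.10815

$37604.11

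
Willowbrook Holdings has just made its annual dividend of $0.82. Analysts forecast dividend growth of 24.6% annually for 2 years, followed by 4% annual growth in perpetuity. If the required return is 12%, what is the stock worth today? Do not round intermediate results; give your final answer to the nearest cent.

D_1 = 1.02172
D_2 = 1.27306
Terminal value at year 2: TV = D_2×(1+g_2)/(r−g_2) = 1.32399/0.08 = 16.54982
P_0 = D_1/(1+r)^1 + D_2/(1+r)^2 + TV/(1+r)^2
    = 0.91225 + 1.01488 + 13.19342 = 15.12054

$15.12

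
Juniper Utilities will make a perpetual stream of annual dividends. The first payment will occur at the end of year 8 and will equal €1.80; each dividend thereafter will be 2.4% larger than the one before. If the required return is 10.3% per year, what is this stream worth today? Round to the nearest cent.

€11.47

Value at end of year 7: C₁ / (r − g) = €1.80 / (0.103 − 0.024) = €22.7848
Discount to today: PV = €22.7848 / (1 + 0.103)^7 = €22.7848 / 1.986226 = €11.47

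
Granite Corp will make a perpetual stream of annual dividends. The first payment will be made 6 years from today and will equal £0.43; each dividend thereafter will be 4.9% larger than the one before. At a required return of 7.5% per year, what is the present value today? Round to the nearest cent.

£11.52

Value at end of year 5: C₁ / (r − g) = £0.43 / (0.075 − 0.049) = £16.5385
Discount to today: PV = £16.5385 / (1 + 0.075)^5 = £16.5385 / 1.435629 = £11.52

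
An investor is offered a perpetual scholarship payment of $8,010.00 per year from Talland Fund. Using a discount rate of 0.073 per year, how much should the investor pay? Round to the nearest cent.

Level perpetuity: PV = C / r = $8,010.00 / 0.073 = $109,726.03

$109726.03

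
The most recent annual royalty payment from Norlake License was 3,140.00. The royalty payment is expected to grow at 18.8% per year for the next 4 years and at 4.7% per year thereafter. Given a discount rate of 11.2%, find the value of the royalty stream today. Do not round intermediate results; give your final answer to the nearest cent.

D_1 = 3730.32000
D_2 = 4431.62016
D_3 = 5264.76475
D_4 = 6254.54052
Terminal value at year 4: TV = D_4×(1+g_2)/(r−g_2) = 6548.50393/0.065 = 100746.21427
P_0 = D_1/(1+r)^1 + D_2/(1+r)^2 + D_3/(1+r)^3 + D_4/(1+r)^4 + TV/(1+r)^4
    = 3354.60432 + 3583.87583 + 3828.81699 + 4090.49873 + 65888.49485 = 80746.29072

80746.29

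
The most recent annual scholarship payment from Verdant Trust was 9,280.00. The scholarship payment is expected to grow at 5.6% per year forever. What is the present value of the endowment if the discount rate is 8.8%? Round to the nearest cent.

D₁ = D₀ × (1 + g) = 9,280.00 × 1.056 = 9,799.6800
Growing perpetuity: P = D₁ / (r − g) = 9,799.6800 / (0.088 − 0.056) = 306,240.00

306240.00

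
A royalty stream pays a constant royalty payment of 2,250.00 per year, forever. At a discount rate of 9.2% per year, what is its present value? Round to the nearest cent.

Level perpetuity: PV = C / r = 2,250.00 / 0.092 = 24,456.52

24456.52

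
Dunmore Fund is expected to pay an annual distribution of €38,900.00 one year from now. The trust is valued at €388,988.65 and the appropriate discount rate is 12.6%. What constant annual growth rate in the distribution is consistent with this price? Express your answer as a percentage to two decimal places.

P = D₁/(r−g) ⇒ g = r − D₁/P = 0.126 − €38,900.00/€388,988.65 = 0.025997

2.60%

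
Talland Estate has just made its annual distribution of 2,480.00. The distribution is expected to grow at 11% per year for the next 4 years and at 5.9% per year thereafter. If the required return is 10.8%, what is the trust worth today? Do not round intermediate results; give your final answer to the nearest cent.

63951.25

D_1 = 2752.80000
D_2 = 3055.60800
D_3 = 3391.72488
D_4 = 3764.81462
Terminal value at year 4: TV = D_4×(1+g_2)/(r−g_2) = 3986.93868/0.049 = 81366.09549
P_0 = D_1/(1+r)^1 + D_2/(1+r)^2 + D_3/(1+r)^3 + D_4/(1+r)^4 + TV/(1+r)^4
    = 2484.47653 + 2488.96115 + 2493.45386 + 2497.95468 + 53986.40824 = 63951.25446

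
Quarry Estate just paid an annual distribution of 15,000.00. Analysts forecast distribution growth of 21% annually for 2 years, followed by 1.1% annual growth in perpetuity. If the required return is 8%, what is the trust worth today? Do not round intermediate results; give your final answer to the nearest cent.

311511.67

D_1 = 18150.00000
D_2 = 21961.50000
Terminal value at year 2: TV = D_2×(1+g_2)/(r−g_2) = 22203.07650/0.069 = 321783.71739
P_0 = D_1/(1+r)^1 + D_2/(1+r)^2 + TV/(1+r)^2
    = 16805.55556 + 18828.44650 + 275877.67266 = 311511.67472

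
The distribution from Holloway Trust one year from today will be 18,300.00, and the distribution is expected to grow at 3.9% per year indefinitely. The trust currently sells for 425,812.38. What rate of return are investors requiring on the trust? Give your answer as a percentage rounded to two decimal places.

P = D₁/(r − g) ⇒ r = D₁/P + g = 18,300.0000/425,812.38 + 0.039 = 0.042977 + 0.039 = 0.081977

8.20%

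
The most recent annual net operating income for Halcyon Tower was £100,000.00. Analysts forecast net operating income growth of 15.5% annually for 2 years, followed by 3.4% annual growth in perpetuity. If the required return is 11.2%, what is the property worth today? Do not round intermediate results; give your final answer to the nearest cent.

D_1 = 115500.00000
D_2 = 133402.50000
Terminal value at year 2: TV = D_2×(1+g_2)/(r−g_2) = 137938.18500/0.078 = 1768438.26923
P_0 = D_1/(1+r)^1 + D_2/(1+r)^2 + TV/(1+r)^2
    = 103866.90647 + 107883.34261 + 1430145.84942 = 1641896.09851

£1641896.10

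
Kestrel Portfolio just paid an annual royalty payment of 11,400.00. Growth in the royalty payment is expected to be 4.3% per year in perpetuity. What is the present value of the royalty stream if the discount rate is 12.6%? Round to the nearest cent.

D₁ = D₀ × (1 + g) = 11,400.00 × 1.043 = 11,890.2000
Growing perpetuity: P = D₁ / (r − g) = 11,890.2000 / (0.126 − 0.043) = 143,255.42

143255.42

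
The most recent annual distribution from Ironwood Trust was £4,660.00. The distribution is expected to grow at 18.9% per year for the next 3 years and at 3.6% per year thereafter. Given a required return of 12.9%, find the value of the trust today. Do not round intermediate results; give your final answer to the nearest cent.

£76154.69

D_1 = 5540.74000
D_2 = 6587.93986
D_3 = 7833.06049
Terminal value at year 3: TV = D_3×(1+g_2)/(r−g_2) = 8115.05067/0.093 = 87258.60937
P_0 = D_1/(1+r)^1 + D_2/(1+r)^2 + D_3/(1+r)^3 + TV/(1+r)^3
    = 4907.65279 + 5168.46693 + 5443.14188 + 60635.42998 = 76154.69159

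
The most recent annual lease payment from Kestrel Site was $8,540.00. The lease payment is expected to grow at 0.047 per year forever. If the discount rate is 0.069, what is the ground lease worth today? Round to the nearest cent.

$406426.36

D₁ = D₀ × (1 + g) = $8,540.00 × 1.047 = $8,941.3800
Growing perpetuity: P = D₁ / (r − g) = $8,941.3800 / (0.069 − 0.047) = $406,426.36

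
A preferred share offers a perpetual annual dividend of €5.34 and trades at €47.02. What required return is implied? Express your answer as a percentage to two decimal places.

11.36%

P = C/r ⇒ r = C/P = €5.34/€47.02 = 0.113569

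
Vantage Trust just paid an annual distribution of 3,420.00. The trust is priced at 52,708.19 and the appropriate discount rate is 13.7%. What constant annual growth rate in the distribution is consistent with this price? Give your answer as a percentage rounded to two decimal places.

P = D₀(1+g)/(r−g) ⇒ P(r−g) = D₀(1+g) ⇒ g(P+D₀) = P·r − D₀
g = (P·r − D₀)/(P + D₀) = (52,708.19×0.137 − 3,420.00) / (52,708.19 + 3,420.00) = 0.067720

6.77%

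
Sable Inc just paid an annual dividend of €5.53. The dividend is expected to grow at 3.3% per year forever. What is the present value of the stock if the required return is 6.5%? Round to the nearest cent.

€178.52

D₁ = D₀ × (1 + g) = €5.53 × 1.033 = €5.7125
Growing perpetuity: P = D₁ / (r − g) = €5.7125 / (0.065 − 0.033) = €178.52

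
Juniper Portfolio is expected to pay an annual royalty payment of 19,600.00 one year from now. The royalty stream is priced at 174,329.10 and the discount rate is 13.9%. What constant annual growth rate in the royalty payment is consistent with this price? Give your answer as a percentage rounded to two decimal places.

2.66%

P = D₁/(r−g) ⇒ g = r − D₁/P = 0.139 − 19,600.00/174,329.10 = 0.026569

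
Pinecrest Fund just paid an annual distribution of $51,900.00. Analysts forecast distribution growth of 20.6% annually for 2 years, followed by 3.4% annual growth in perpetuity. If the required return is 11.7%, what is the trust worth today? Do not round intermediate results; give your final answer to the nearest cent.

D_1 = 62591.40000
D_2 = 75485.22840
Terminal value at year 2: TV = D_2×(1+g_2)/(r−g_2) = 78051.72617/0.083 = 940382.24296
P_0 = D_1/(1+r)^1 + D_2/(1+r)^2 + TV/(1+r)^2
    = 56035.27305 + 60500.03519 + 753699.23351 = 870234.54175

$870234.54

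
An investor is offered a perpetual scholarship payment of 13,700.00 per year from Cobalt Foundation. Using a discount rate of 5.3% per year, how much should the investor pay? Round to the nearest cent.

Level perpetuity: PV = C / r = 13,700.00 / 0.053 = 258,490.57

258490.57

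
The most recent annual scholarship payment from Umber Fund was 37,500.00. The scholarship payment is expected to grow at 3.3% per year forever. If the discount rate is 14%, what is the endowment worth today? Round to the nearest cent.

D₁ = D₀ × (1 + g) = 37,500.00 × 1.033 = 38,737.5000
Growing perpetuity: P = D₁ / (r − g) = 38,737.5000 / (0.14 − 0.033) = 362,032.71

362032.71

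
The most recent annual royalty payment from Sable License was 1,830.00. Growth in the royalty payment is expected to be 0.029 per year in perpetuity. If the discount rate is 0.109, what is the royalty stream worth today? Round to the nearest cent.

D₁ = D₀ × (1 + g) = 1,830.00 × 1.029 = 1,883.0700
Growing perpetuity: P = D₁ / (r − g) = 1,883.0700 / (0.109 − 0.029) = 23,538.38

23538.38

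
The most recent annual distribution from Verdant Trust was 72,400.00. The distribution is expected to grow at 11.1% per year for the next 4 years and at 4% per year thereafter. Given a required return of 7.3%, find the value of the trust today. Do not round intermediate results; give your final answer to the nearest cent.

D_1 = 80436.40000
D_2 = 89364.84040
D_3 = 99284.33768
D_4 = 110304.89917
Terminal value at year 4: TV = D_4×(1+g_2)/(r−g_2) = 114717.09513/0.033 = 3476275.61012
P_0 = D_1/(1+r)^1 + D_2/(1+r)^2 + D_3/(1+r)^3 + D_4/(1+r)^4 + TV/(1+r)^4
    = 74964.02610 + 77618.85647 + 80367.70693 + 83213.90718 + 2622498.89285 = 2938663.38952

2938663.39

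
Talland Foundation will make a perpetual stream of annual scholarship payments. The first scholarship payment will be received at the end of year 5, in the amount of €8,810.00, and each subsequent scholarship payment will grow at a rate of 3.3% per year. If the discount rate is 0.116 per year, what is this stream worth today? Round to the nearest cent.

Value at end of year 4: C₁ / (r − g) = €8,810.00 / (0.116 − 0.033) = €106,144.5783
Discount to today: PV = €106,144.5783 / (1 + 0.116)^4 = €106,144.5783 / 1.551161 = €68,429.13

€68429.13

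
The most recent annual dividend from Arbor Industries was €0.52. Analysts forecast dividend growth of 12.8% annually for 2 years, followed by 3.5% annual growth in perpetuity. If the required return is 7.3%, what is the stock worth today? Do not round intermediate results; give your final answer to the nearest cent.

€16.77

D_1 = 0.58656
D_2 = 0.66164
Terminal value at year 2: TV = D_2×(1+g_2)/(r−g_2) = 0.68480/0.038 = 18.02098
P_0 = D_1/(1+r)^1 + D_2/(1+r)^2 + TV/(1+r)^2
    = 0.54665 + 0.57467 + 15.65232 = 16.77365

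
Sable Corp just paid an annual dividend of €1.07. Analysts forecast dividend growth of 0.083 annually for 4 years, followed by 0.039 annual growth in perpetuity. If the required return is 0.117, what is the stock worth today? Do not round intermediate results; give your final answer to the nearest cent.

D_1 = 1.15881
D_2 = 1.25499
D_3 = 1.35916
D_4 = 1.47197
Terminal value at year 4: TV = D_4×(1+g_2)/(r−g_2) = 1.52937/0.078 = 19.60733
P_0 = D_1/(1+r)^1 + D_2/(1+r)^2 + D_3/(1+r)^3 + D_4/(1+r)^4 + TV/(1+r)^4
    = 1.03743 + 1.00585 + 0.97524 + 0.94555 + 12.59522 = 16.55929

€16.56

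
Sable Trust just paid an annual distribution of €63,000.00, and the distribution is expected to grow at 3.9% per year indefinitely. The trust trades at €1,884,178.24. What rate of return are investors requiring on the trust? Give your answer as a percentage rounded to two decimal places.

D₁ = €63,000.00 × 1.039 = €65,457.0000
P = D₁/(r − g) ⇒ r = D₁/P + g = €65,457.0000/€1,884,178.24 + 0.039 = 0.034740 + 0.039 = 0.073740

7.37%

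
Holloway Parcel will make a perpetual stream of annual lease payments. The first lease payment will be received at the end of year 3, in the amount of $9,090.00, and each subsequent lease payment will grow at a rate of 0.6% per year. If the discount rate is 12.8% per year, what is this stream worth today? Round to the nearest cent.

Value at end of year 2: C₁ / (r − g) = $9,090.00 / (0.128 − 0.006) = $74,508.1967
Discount to today: PV = $74,508.1967 / (1 + 0.128)^2 = $74,508.1967 / 1.272384 = $58,557.95

$58557.95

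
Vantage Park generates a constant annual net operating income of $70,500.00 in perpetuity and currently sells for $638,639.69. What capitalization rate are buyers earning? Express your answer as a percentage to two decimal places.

11.04%

P = C/r ⇒ r = C/P = $70,500.00/$638,639.69 = 0.110391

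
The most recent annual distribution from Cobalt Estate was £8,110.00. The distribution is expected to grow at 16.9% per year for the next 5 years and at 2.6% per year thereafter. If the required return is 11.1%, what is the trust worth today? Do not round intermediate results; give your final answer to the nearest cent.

£173616.36

D_1 = 9480.59000
D_2 = 11082.80971
D_3 = 12955.80455
D_4 = 15145.33552
D_5 = 17704.89722
Terminal value at year 5: TV = D_5×(1+g_2)/(r−g_2) = 18165.22455/0.085 = 213708.52413
P_0 = D_1/(1+r)^1 + D_2/(1+r)^2 + D_3/(1+r)^3 + D_4/(1+r)^4 + D_5/(1+r)^5 + TV/(1+r)^5
    = 8533.38434 + 8978.87155 + 9447.61552 + 9940.83037 + 10459.79361 + 126255.86172 = 173616.35711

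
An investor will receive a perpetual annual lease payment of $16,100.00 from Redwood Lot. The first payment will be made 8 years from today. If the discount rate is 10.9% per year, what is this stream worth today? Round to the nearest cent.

Value at end of year 7: C / r = $16,100.00 / 0.109 = $147,706.4220
Discount to today: PV = $147,706.4220 / (1 + 0.109)^7 = $147,706.4220 / 2.063103 = $71,594.32

$71594.32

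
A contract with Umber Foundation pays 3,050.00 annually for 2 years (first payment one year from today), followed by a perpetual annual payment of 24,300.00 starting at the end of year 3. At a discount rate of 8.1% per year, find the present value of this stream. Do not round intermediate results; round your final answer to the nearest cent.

262157.52

PV of 2-year annuity: 3,050.00 × [1 − (1+0.081)^−2] / 0.081 = 5431.50935
Perpetuity value at year 2: 24,300.00 / 0.081 = 300000.00000
PV of perpetuity: 300000.00000 / (1+0.081)^2 = 256726.00746
Total PV = 5431.50935 + 256726.00746 = 262157.51681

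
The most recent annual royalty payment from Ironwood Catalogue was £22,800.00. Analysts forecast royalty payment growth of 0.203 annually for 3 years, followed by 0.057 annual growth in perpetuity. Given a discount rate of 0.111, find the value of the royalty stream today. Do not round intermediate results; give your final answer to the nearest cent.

£646958.94

D_1 = 27428.40000
D_2 = 32996.36520
D_3 = 39694.62734
Terminal value at year 3: TV = D_3×(1+g_2)/(r−g_2) = 41957.22109/0.054 = 776985.57581
P_0 = D_1/(1+r)^1 + D_2/(1+r)^2 + D_3/(1+r)^3 + TV/(1+r)^3
    = 24688.02880 + 26732.40203 + 28946.06628 + 566592.44550 = 646958.94261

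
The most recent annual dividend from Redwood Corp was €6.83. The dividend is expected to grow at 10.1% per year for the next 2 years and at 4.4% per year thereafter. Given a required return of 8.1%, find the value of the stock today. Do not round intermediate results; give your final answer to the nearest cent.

€213.96

D_1 = 7.51983
D_2 = 8.27933
Terminal value at year 2: TV = D_2×(1+g_2)/(r−g_2) = 8.64362/0.037 = 233.61145
P_0 = D_1/(1+r)^1 + D_2/(1+r)^2 + TV/(1+r)^2
    = 6.95636 + 7.08507 + 199.91378 = 213.95521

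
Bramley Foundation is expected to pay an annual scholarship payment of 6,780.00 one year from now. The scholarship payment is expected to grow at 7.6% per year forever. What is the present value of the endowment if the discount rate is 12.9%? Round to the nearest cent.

127924.53

Growing perpetuity: P = D₁ / (r − g) = 6,780.0000 / (0.129 − 0.076) = 127,924.53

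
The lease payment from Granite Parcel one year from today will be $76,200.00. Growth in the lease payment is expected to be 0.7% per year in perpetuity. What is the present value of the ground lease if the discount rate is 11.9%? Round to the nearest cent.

$680357.14

Growing perpetuity: P = D₁ / (r − g) = $76,200.0000 / (0.119 − 0.007) = $680,357.14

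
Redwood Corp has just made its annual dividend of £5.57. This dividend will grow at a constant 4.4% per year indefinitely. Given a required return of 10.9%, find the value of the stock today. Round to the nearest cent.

D₁ = D₀ × (1 + g) = £5.57 × 1.044 = £5.8151
Growing perpetuity: P = D₁ / (r − g) = £5.8151 / (0.109 − 0.044) = £89.46

£89.46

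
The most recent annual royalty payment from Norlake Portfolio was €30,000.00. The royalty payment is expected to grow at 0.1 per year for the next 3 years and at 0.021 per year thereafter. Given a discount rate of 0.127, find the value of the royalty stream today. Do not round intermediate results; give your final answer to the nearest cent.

€354443.61

D_1 = 33000.00000
D_2 = 36300.00000
D_3 = 39930.00000
Terminal value at year 3: TV = D_3×(1+g_2)/(r−g_2) = 40768.53000/0.106 = 384608.77358
P_0 = D_1/(1+r)^1 + D_2/(1+r)^2 + D_3/(1+r)^3 + TV/(1+r)^3
    = 29281.27773 + 28579.77418 + 27895.07684 + 268687.48541 = 354443.61416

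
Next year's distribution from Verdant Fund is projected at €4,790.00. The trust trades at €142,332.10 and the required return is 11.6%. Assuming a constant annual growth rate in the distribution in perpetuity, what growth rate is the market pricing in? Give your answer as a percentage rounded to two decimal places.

P = D₁/(r−g) ⇒ g = r − D₁/P = 0.116 − €4,790.00/€142,332.10 = 0.082346

8.23%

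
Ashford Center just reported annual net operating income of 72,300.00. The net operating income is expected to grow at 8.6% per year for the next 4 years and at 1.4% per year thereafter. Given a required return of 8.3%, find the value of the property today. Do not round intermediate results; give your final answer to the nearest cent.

1365525.79

D_1 = 78517.80000
D_2 = 85270.33080
D_3 = 92603.57925
D_4 = 100567.48706
Terminal value at year 4: TV = D_4×(1+g_2)/(r−g_2) = 101975.43188/0.069 = 1477904.80990
P_0 = D_1/(1+r)^1 + D_2/(1+r)^2 + D_3/(1+r)^3 + D_4/(1+r)^4 + TV/(1+r)^4
    = 72500.27701 + 72701.10880 + 72902.49691 + 73104.44289 + 1074317.46506 = 1365525.79067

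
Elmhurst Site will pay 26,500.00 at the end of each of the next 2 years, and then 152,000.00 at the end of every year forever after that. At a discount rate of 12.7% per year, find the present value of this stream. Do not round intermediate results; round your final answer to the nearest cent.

PV of 2-year annuity: 26,500.00 × [1 − (1+0.127)^−2] / 0.127 = 44377.77580
Perpetuity value at year 2: 152,000.00 / 0.127 = 1196850.39370
PV of perpetuity: 1196850.39370 / (1+0.127)^2 = 942306.17024
Total PV = 44377.77580 + 942306.17024 = 986683.94604

986683.95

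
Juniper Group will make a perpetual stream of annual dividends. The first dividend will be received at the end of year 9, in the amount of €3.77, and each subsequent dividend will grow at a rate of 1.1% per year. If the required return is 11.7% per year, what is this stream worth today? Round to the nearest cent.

Value at end of year 8: C₁ / (r − g) = €3.77 / (0.117 − 0.011) = €35.5660
Discount to today: PV = €35.5660 / (1 + 0.117)^8 = €35.5660 / 2.423402 = €14.68

€14.68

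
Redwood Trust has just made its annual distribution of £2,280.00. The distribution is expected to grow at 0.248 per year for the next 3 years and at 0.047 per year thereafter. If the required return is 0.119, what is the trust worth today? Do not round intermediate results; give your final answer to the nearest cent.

£54535.89

D_1 = 2845.44000
D_2 = 3551.10912
D_3 = 4431.78418
Terminal value at year 3: TV = D_3×(1+g_2)/(r−g_2) = 4640.07804/0.072 = 64445.52831
P_0 = D_1/(1+r)^1 + D_2/(1+r)^2 + D_3/(1+r)^3 + TV/(1+r)^3
    = 2542.84182 + 2835.98445 + 3162.92099 + 45994.14274 = 54535.89000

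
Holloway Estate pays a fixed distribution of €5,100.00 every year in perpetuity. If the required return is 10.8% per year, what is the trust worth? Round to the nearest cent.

Level perpetuity: PV = C / r = €5,100.00 / 0.108 = €47,222.22

€47222.22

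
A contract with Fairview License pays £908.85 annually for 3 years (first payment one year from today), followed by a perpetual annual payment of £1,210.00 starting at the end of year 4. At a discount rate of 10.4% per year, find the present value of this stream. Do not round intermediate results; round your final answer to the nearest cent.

PV of 3-year annuity: £908.85 × [1 − (1+0.104)^−3] / 0.104 = 2244.35362
Perpetuity value at year 3: £1,210.00 / 0.104 = 11634.61538
PV of perpetuity: 11634.61538 / (1+0.104)^3 = 8646.58890
Total PV = 2244.35362 + 8646.58890 = 10890.94251

£10890.94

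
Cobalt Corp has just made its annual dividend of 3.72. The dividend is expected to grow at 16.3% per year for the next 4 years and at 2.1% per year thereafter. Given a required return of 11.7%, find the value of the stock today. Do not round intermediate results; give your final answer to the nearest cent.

62.97

D_1 = 4.32636
D_2 = 5.03156
D_3 = 5.85170
D_4 = 6.80553
Terminal value at year 4: TV = D_4×(1+g_2)/(r−g_2) = 6.94844/0.096 = 72.37962
P_0 = D_1/(1+r)^1 + D_2/(1+r)^2 + D_3/(1+r)^3 + D_4/(1+r)^4 + TV/(1+r)^4
    = 3.87320 + 4.03270 + 4.19877 + 4.37169 + 46.49472 = 62.97108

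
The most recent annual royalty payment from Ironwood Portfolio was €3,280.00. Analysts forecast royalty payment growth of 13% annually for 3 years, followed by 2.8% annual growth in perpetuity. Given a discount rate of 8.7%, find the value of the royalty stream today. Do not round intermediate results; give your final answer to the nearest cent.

D_1 = 3706.40000
D_2 = 4188.23200
D_3 = 4732.70216
Terminal value at year 3: TV = D_3×(1+g_2)/(r−g_2) = 4865.21782/0.059 = 82461.31899
P_0 = D_1/(1+r)^1 + D_2/(1+r)^2 + D_3/(1+r)^3 + TV/(1+r)^3
    = 3409.75161 + 3544.63599 + 3684.85618 + 64203.93478 = 74843.17856

€74843.18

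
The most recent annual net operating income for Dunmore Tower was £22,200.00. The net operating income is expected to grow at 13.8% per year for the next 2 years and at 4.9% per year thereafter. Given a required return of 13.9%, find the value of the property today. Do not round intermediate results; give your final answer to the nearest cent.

D_1 = 25263.60000
D_2 = 28749.97680
Terminal value at year 2: TV = D_2×(1+g_2)/(r−g_2) = 30158.72566/0.09 = 335096.95181
P_0 = D_1/(1+r)^1 + D_2/(1+r)^2 + TV/(1+r)^2
    = 22180.50922 + 22161.03555 + 258299.18101 = 302640.72578

£302640.73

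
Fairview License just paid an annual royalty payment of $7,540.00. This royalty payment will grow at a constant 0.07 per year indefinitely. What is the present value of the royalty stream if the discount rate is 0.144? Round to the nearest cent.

$109024.32

D₁ = D₀ × (1 + g) = $7,540.00 × 1.07 = $8,067.8000
Growing perpetuity: P = D₁ / (r − g) = $8,067.8000 / (0.144 − 0.07) = $109,024.32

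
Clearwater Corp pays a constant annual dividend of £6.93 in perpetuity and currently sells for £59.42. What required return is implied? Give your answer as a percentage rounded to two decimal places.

11.66%

P = C/r ⇒ r = C/P = £6.93/£59.42 = 0.116627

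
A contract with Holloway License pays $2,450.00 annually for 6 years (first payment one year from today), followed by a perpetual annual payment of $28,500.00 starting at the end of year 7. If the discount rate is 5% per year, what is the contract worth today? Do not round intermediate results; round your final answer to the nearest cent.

$437778.22

PV of 6-year annuity: $2,450.00 × [1 − (1+0.05)^−6] / 0.05 = 12435.44556
Perpetuity value at year 6: $28,500.00 / 0.05 = 570000.00000
PV of perpetuity: 570000.00000 / (1+0.05)^6 = 425342.77608
Total PV = 12435.44556 + 425342.77608 = 437778.22165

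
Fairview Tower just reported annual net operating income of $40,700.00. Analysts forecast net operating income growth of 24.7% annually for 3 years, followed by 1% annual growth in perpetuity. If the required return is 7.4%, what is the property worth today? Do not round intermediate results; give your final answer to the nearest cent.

D_1 = 50752.90000
D_2 = 63288.86630
D_3 = 78921.21628
Terminal value at year 3: TV = D_3×(1+g_2)/(r−g_2) = 79710.42844/0.064 = 1245475.44436
P_0 = D_1/(1+r)^1 + D_2/(1+r)^2 + D_3/(1+r)^3 + TV/(1+r)^3
    = 47255.95903 + 54867.95243 + 63706.08630 + 1005361.67438 = 1171191.67214

$1171191.67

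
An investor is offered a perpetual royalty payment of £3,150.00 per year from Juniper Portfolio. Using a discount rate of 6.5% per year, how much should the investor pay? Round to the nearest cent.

Level perpetuity: PV = C / r = £3,150.00 / 0.065 = £48,461.54

£48461.54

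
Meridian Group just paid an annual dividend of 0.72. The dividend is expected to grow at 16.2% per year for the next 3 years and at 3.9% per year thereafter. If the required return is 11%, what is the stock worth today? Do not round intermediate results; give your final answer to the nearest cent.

14.46

D_1 = 0.83664
D_2 = 0.97218
D_3 = 1.12967
Terminal value at year 3: TV = D_3×(1+g_2)/(r−g_2) = 1.17373/0.071 = 16.53134
P_0 = D_1/(1+r)^1 + D_2/(1+r)^2 + D_3/(1+r)^3 + TV/(1+r)^3
    = 0.75373 + 0.78904 + 0.82600 + 12.08757 = 14.45635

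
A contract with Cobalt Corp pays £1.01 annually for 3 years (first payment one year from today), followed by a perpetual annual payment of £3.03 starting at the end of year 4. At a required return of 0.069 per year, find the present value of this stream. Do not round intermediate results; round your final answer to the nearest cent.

PV of 3-year annuity: £1.01 × [1 − (1+0.069)^−3] / 0.069 = 2.65541
Perpetuity value at year 3: £3.03 / 0.069 = 43.91304
PV of perpetuity: 43.91304 / (1+0.069)^3 = 35.94682
Total PV = 2.65541 + 35.94682 = 38.60222

£38.60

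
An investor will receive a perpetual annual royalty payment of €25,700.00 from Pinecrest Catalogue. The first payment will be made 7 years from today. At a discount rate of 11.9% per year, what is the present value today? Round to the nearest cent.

€110003.28

Value at end of year 6: C / r = €25,700.00 / 0.119 = €215,966.3866
Discount to today: PV = €215,966.3866 / (1 + 0.119)^6 = €215,966.3866 / 1.963272 = €110,003.28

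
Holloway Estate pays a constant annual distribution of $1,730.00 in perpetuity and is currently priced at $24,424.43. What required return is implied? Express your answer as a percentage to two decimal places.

7.08%

P = C/r ⇒ r = C/P = $1,730.00/$24,424.43 = 0.070831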